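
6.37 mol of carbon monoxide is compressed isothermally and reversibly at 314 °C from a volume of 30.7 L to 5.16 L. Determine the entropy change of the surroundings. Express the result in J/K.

ΔS_surr = 94.4 J/K

For an isothermal ideal gas ΔS_gas = nR ln(V₂/V₁) = 6.37 × 8.314 × ln(5.16/30.7) = -94.4 J/K.
The process is reversible, so ΔS_surr = −ΔS_gas = 94.4 J/K and ΔS_universe = 0.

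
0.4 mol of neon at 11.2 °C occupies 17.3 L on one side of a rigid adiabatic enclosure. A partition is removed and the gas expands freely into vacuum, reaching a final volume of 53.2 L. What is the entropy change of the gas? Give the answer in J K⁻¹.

For an ideal gas in free expansion Q = 0 and W = 0, so T is unchanged.
Entropy is a state function; using a reversible isothermal path, ΔS_gas = nR ln(V₂/V₁) = 0.4 × 8.314 × ln(53.2/17.3) = 3.74 J/K.

ΔS_gas = 3.74 J/K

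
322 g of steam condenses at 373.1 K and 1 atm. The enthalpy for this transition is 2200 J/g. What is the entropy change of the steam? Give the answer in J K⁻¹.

Heat released by the substance: Q = −mL = −322 × 2200 = −708400 J.
At constant T, ΔS = Q_rev/T = −708400 / 373.1 = -1900 J/K.

ΔS = -1900 J/K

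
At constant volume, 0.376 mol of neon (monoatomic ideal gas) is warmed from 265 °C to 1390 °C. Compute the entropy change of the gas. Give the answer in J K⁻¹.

ΔS = 5.29 J/K

In kelvin: T₁ = 538.15 K, T₂ = 1663.15 K. At constant volume, ΔS = nC_V ln(T₂/T₁) with C_V = 3R/2 = 12.47 J mol⁻¹ K⁻¹.
ΔS = 0.376 × 12.47 × ln(1663.15/538.15) = 5.29 J/K.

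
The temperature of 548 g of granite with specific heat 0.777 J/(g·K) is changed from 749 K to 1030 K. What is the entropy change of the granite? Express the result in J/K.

ΔS = ∫dQ_rev/T = m c ln(T₂/T₁) = 548 × 0.777 × ln(1030/749) = 136 J/K.

ΔS = 136 J/K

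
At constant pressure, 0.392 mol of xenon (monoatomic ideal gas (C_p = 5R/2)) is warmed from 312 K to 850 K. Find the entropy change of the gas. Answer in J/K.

At constant pressure, ΔS = nC_p ln(T₂/T₁) with C_p = 5R/2 = 20.79 J mol⁻¹ K⁻¹.
ΔS = 0.392 × 20.79 × ln(850/312) = 8.17 J/K.

ΔS = 8.17 J/K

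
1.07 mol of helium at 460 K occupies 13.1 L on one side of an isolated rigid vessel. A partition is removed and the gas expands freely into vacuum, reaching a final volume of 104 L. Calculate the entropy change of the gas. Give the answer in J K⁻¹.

No heat is exchanged and no work is done, so the ideal-gas temperature stays constant.
Entropy is a state function; using a reversible isothermal path, ΔS_gas = nR ln(V₂/V₁) = 1.07 × 8.314 × ln(104/13.1) = 18.4 J/K.

ΔS_gas = 18.4 J/K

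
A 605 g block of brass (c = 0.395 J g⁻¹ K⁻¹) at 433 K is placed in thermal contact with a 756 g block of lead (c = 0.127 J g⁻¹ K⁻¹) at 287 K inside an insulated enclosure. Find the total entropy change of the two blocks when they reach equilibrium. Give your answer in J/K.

ΔS_total = 5.44 J/K

Energy balance: T_f = (m₁c₁T₁ + m₂c₂T₂)/(m₁c₁ + m₂c₂) = 391.15 K.
ΔS₁ = m₁c₁ ln(T_f/T₁) = 238.975 × ln(391.15/433) = -24.29 J/K.
ΔS₂ = m₂c₂ ln(T_f/T₂) = 96.012 × ln(391.15/287) = 29.73 J/K.
ΔS_total = -24.29 + 29.73 = 5.44 J/K.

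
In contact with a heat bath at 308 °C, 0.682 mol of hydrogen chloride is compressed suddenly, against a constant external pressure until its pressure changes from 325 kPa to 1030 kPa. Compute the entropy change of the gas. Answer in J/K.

ΔS_gas = -6.54 J/K

Entropy is a state function, so ΔS_gas depends only on the end states.
For an isothermal ideal gas ΔS_gas = nR ln(P₁/P₂) = 0.682 × 8.314 × ln(325/1030) = -6.54 J/K.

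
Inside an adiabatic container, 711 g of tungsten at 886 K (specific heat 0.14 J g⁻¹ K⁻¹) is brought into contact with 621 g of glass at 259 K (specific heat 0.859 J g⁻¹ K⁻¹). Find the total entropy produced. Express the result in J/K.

Energy balance: T_f = (m₁c₁T₁ + m₂c₂T₂)/(m₁c₁ + m₂c₂) = 357.6 K.
ΔS₁ = m₁c₁ ln(T_f/T₁) = 99.54 × ln(357.6/886) = -90.31 J/K.
ΔS₂ = m₂c₂ ln(T_f/T₂) = 533.439 × ln(357.6/259) = 172.1 J/K.
ΔS_total = -90.31 + 172.1 = 81.8 J/K.

ΔS_total = 81.8 J/K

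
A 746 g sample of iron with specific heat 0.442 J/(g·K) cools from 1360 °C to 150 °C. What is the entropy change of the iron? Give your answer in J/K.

In kelvin: T₁ = 1633.15 K, T₂ = 423.15 K. ΔS = ∫dQ_rev/T = m c ln(T₂/T₁) = 746 × 0.442 × ln(423.15/1633.15) = -445 J/K.

ΔS = -445 J/K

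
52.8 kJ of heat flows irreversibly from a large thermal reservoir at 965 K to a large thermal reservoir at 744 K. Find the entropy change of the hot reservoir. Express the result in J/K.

ΔS_hot = -54.7 J/K

The hot reservoir loses heat Q, so ΔS_hot = −Q/T_H = −52800/965 = -54.7 J/K.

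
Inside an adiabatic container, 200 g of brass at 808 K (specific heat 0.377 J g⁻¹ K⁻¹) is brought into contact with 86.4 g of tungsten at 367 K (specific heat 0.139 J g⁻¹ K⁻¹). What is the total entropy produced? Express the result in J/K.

Energy balance: T_f = (m₁c₁T₁ + m₂c₂T₂)/(m₁c₁ + m₂c₂) = 747.41 K.
ΔS₁ = m₁c₁ ln(T_f/T₁) = 75.4 × ln(747.41/808) = -5.8774 J/K.
ΔS₂ = m₂c₂ ln(T_f/T₂) = 12.0096 × ln(747.41/367) = 8.5418 J/K.
ΔS_total = -5.8774 + 8.5418 = 2.66 J/K.

ΔS_total = 2.66 J/K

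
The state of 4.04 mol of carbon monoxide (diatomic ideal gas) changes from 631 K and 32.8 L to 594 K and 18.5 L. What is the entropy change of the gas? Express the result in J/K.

ΔS = -24.3 J/K

Entropy is a state function: ΔS = nC_V ln(T₂/T₁) + nR ln(V₂/V₁), with C_V = 5R/2 = 20.79 J mol⁻¹ K⁻¹ for a diatomic ideal gas.
ΔS = 4.04 × [20.79 × ln(594/631) + 8.314 × ln(18.5/32.8)] = -24.3 J/K.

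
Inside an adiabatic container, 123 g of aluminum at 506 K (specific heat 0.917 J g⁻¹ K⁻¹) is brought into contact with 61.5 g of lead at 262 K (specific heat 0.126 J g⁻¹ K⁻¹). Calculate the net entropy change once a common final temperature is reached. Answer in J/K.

Energy balance: T_f = (m₁c₁T₁ + m₂c₂T₂)/(m₁c₁ + m₂c₂) = 490.31 K.
ΔS₁ = m₁c₁ ln(T_f/T₁) = 112.791 × ln(490.31/506) = -3.552 J/K.
ΔS₂ = m₂c₂ ln(T_f/T₂) = 7.749 × ln(490.31/262) = 4.856 J/K.
ΔS_total = -3.552 + 4.856 = 1.3 J/K.

ΔS_total = 1.3 J/K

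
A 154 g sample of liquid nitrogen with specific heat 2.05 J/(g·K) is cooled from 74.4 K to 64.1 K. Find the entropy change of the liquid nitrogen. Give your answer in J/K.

ΔS = ∫dQ_rev/T = m c ln(T₂/T₁) = 154 × 2.05 × ln(64.1/74.4) = -47 J/K.

ΔS = -47 J/K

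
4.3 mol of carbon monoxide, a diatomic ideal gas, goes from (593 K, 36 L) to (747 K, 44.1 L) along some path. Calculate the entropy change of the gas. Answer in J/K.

ΔS = 27.9 J/K

Entropy is a state function: ΔS = nC_V ln(T₂/T₁) + nR ln(V₂/V₁), with C_V = 5R/2 = 20.79 J mol⁻¹ K⁻¹ for a diatomic ideal gas.
ΔS = 4.3 × [20.79 × ln(747/593) + 8.314 × ln(44.1/36)] = 27.9 J/K.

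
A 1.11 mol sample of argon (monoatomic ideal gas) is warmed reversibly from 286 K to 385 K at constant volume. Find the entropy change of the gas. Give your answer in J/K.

ΔS = 4.11 J/K

At constant volume, ΔS = nC_V ln(T₂/T₁) with C_V = 3R/2 = 12.47 J mol⁻¹ K⁻¹.
ΔS = 1.11 × 12.47 × ln(385/286) = 4.11 J/K.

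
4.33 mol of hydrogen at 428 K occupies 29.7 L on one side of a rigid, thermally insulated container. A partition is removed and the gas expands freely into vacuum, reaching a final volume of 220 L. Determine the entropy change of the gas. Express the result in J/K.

No heat is exchanged and no work is done, so the ideal-gas temperature stays constant.
Entropy is a state function; using a reversible isothermal path, ΔS_gas = nR ln(V₂/V₁) = 4.33 × 8.314 × ln(220/29.7) = 72.1 J/K.

ΔS_gas = 72.1 J/K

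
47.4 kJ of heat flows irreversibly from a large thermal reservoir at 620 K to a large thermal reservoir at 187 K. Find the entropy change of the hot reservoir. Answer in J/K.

The hot reservoir loses heat Q, so ΔS_hot = −Q/T_H = −47400/620 = -76.5 J/K.

ΔS_hot = -76.5 J/K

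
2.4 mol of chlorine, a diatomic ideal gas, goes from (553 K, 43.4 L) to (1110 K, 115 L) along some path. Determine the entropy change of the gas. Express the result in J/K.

ΔS = 54.2 J/K

Entropy is a state function: ΔS = nC_V ln(T₂/T₁) + nR ln(V₂/V₁), with C_V = 5R/2 = 20.79 J mol⁻¹ K⁻¹ for a diatomic ideal gas.
ΔS = 2.4 × [20.79 × ln(1110/553) + 8.314 × ln(115/43.4)] = 54.2 J/K.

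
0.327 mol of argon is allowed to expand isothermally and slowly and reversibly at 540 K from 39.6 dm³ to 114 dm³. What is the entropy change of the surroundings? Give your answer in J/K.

ΔS_surr = -2.87 J/K

For an isothermal ideal gas ΔS_gas = nR ln(V₂/V₁) = 0.327 × 8.314 × ln(114/39.6) = 2.87 J/K.
The process is reversible, so ΔS_surr = −ΔS_gas = -2.87 J/K and ΔS_universe = 0.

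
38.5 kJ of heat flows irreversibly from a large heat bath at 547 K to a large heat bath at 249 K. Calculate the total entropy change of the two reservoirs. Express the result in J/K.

ΔS_total = 84.2 J/K

ΔS_hot = −Q/T_H = −38500/547 = -70.38 J/K and ΔS_cold = +Q/T_C = 38500/249 = 154.6 J/K.
ΔS_total = -70.38 + 154.6 = 84.2 J/K, positive as the second law requires.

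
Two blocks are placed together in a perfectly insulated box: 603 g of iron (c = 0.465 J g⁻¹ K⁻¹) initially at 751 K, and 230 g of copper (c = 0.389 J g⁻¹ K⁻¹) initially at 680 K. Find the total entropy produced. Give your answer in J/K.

Energy balance: T_f = (m₁c₁T₁ + m₂c₂T₂)/(m₁c₁ + m₂c₂) = 733.83 K.
ΔS₁ = m₁c₁ ln(T_f/T₁) = 280.395 × ln(733.83/751) = -6.487 J/K.
ΔS₂ = m₂c₂ ln(T_f/T₂) = 89.47 × ln(733.83/680) = 6.816 J/K.
ΔS_total = -6.487 + 6.816 = 0.329 J/K.

ΔS_total = 0.329 J/K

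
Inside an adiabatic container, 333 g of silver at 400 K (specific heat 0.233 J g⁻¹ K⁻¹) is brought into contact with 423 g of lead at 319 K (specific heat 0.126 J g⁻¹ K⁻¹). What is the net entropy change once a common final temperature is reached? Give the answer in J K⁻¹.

Energy balance: T_f = (m₁c₁T₁ + m₂c₂T₂)/(m₁c₁ + m₂c₂) = 367.02 K.
ΔS₁ = m₁c₁ ln(T_f/T₁) = 77.589 × ln(367.02/400) = -6.677 J/K.
ΔS₂ = m₂c₂ ln(T_f/T₂) = 53.298 × ln(367.02/319) = 7.473 J/K.
ΔS_total = -6.677 + 7.473 = 0.796 J/K.

ΔS_total = 0.796 J/K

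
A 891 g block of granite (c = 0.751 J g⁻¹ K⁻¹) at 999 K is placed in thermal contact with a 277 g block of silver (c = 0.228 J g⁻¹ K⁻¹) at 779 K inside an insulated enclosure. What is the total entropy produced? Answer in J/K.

ΔS_total = 1.67 J/K

Energy balance: T_f = (m₁c₁T₁ + m₂c₂T₂)/(m₁c₁ + m₂c₂) = 980.03 K.
ΔS₁ = m₁c₁ ln(T_f/T₁) = 669.141 × ln(980.03/999) = -12.83 J/K.
ΔS₂ = m₂c₂ ln(T_f/T₂) = 63.156 × ln(980.03/779) = 14.5 J/K.
ΔS_total = -12.83 + 14.5 = 1.67 J/K.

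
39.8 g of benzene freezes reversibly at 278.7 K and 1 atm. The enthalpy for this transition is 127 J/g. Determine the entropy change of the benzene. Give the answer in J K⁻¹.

ΔS = -18.1 J/K

Heat released by the substance: Q = −mL = −39.8 × 127 = −5054.6 J.
At constant T, ΔS = Q_rev/T = −5054.6 / 278.7 = -18.1 J/K.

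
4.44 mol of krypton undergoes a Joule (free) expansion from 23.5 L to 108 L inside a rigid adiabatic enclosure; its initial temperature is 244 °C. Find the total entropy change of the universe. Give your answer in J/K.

For an ideal gas in free expansion Q = 0 and W = 0, so T is unchanged.
Entropy is a state function; using a reversible isothermal path, ΔS_gas = nR ln(V₂/V₁) = 4.44 × 8.314 × ln(108/23.5) = 56.3 J/K.
The insulated surroundings exchange no heat, so ΔS_surr = 0 and ΔS_universe = ΔS_gas.

ΔS_universe = 56.3 J/K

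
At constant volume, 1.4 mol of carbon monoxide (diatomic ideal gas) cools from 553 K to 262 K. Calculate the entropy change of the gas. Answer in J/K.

At constant volume, ΔS = nC_V ln(T₂/T₁) with C_V = 5R/2 = 20.79 J mol⁻¹ K⁻¹.
ΔS = 1.4 × 20.79 × ln(262/553) = -21.7 J/K.

ΔS = -21.7 J/K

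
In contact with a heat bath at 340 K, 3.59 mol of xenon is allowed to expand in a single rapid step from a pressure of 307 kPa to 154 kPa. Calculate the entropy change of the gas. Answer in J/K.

Entropy is a state function, so ΔS_gas depends only on the end states.
For an isothermal ideal gas ΔS_gas = nR ln(P₁/P₂) = 3.59 × 8.314 × ln(307/154) = 20.6 J/K.

ΔS_gas = 20.6 J/K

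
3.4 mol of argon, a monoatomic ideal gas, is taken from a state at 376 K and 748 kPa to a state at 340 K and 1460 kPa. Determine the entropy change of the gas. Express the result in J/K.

ΔS = nC_p ln(T₂/T₁) − nR ln(P₂/P₁), with C_p = 5R/2 = 20.79 J mol⁻¹ K⁻¹ for a monoatomic ideal gas.
ΔS = 3.4 × [20.79 × ln(340/376) − 8.314 × ln(1460/748)] = -26 J/K.

ΔS = -26 J/K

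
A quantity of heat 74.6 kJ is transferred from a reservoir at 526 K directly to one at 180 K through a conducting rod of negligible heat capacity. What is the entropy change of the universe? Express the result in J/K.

ΔS_total = 273 J/K

ΔS_hot = −Q/T_H = −74600/526 = -141.8 J/K and ΔS_cold = +Q/T_C = 74600/180 = 414.4 J/K.
ΔS_total = -141.8 + 414.4 = 273 J/K, positive as the second law requires.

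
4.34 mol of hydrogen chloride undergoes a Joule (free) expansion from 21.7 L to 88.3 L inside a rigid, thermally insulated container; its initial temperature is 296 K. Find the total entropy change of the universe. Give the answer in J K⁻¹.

For an ideal gas in free expansion Q = 0 and W = 0, so T is unchanged.
Entropy is a state function; using a reversible isothermal path, ΔS_gas = nR ln(V₂/V₁) = 4.34 × 8.314 × ln(88.3/21.7) = 50.6 J/K.
The insulated surroundings exchange no heat, so ΔS_surr = 0 and ΔS_universe = ΔS_gas.

ΔS_universe = 50.6 J/K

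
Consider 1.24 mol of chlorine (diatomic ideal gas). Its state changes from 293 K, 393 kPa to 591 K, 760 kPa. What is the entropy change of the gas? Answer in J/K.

ΔS = nC_p ln(T₂/T₁) − nR ln(P₂/P₁), with C_p = 7R/2 = 29.1 J mol⁻¹ K⁻¹ for a diatomic ideal gas.
ΔS = 1.24 × [29.1 × ln(591/293) − 8.314 × ln(760/393)] = 18.5 J/K.

ΔS = 18.5 J/K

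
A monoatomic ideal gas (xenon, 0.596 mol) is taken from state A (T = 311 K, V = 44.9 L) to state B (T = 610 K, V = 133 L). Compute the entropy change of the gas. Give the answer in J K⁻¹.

ΔS = 10.4 J/K

Entropy is a state function: ΔS = nC_V ln(T₂/T₁) + nR ln(V₂/V₁), with C_V = 3R/2 = 12.47 J mol⁻¹ K⁻¹ for a monoatomic ideal gas.
ΔS = 0.596 × [12.47 × ln(610/311) + 8.314 × ln(133/44.9)] = 10.4 J/K.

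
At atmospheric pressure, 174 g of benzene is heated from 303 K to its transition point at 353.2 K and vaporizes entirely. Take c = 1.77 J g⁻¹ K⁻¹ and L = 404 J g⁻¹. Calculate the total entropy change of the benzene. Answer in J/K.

ΔS = 246 J/K

Warming step: ΔS₁ = m c ln(T_tr/T_i) = 174 × 1.77 × ln(353.2/303) = 47.21 J/K.
Phase change: ΔS₂ = +mL/T_tr = 174 × 404 / 353.2 = 199 J/K.
ΔS_total = (47.21) + (199) = 246 J/K.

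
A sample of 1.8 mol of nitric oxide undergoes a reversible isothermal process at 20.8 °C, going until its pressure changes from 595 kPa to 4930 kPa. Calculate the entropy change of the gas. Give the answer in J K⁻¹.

ΔS_gas = -31.6 J/K

For an isothermal ideal gas ΔS_gas = nR ln(P₁/P₂) = 1.8 × 8.314 × ln(595/4930) = -31.6 J/K.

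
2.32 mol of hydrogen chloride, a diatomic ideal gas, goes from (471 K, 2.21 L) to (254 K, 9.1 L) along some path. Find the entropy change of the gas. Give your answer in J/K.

ΔS = -2.48 J/K

Entropy is a state function: ΔS = nC_V ln(T₂/T₁) + nR ln(V₂/V₁), with C_V = 5R/2 = 20.79 J mol⁻¹ K⁻¹ for a diatomic ideal gas.
ΔS = 2.32 × [20.79 × ln(254/471) + 8.314 × ln(9.1/2.21)] = -2.48 J/K.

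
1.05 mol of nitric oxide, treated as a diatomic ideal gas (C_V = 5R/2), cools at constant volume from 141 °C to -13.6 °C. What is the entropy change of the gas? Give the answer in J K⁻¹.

ΔS = -10.2 J/K

In kelvin: T₁ = 414.15 K, T₂ = 259.55 K. At constant volume, ΔS = nC_V ln(T₂/T₁) with C_V = 5R/2 = 20.79 J mol⁻¹ K⁻¹.
ΔS = 1.05 × 20.79 × ln(259.55/414.15) = -10.2 J/K.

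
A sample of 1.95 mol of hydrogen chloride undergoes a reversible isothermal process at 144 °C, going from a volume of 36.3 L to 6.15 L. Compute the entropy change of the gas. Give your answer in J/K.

ΔS_gas = -28.8 J/K

For an isothermal ideal gas ΔS_gas = nR ln(V₂/V₁) = 1.95 × 8.314 × ln(6.15/36.3) = -28.8 J/K.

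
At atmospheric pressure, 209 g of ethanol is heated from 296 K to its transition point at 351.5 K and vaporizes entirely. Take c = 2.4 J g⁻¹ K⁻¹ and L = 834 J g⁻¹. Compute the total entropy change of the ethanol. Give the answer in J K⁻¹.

ΔS = 582 J/K

Warming step: ΔS₁ = m c ln(T_tr/T_i) = 209 × 2.4 × ln(351.5/296) = 86.2 J/K.
Phase change: ΔS₂ = +mL/T_tr = 209 × 834 / 351.5 = 495.9 J/K.
ΔS_total = (86.2) + (495.9) = 582 J/K.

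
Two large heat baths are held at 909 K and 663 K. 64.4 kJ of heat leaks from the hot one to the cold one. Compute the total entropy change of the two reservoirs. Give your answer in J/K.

ΔS_total = 26.3 J/K

ΔS_hot = −Q/T_H = −64400/909 = -70.85 J/K and ΔS_cold = +Q/T_C = 64400/663 = 97.13 J/K.
ΔS_total = -70.85 + 97.13 = 26.3 J/K, positive as the second law requires.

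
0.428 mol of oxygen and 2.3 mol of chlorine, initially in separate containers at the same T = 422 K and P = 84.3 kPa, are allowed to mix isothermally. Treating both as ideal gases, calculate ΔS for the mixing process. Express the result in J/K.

Mole fractions: x_A = 0.428/2.73 = 0.157, x_B = 0.843.
ΔS_mix = −R(n_A ln x_A + n_B ln x_B) = −8.314 × (0.428 ln 0.157 + 2.3 ln 0.843) = 9.85 J/K.

ΔS_mix = 9.85 J/K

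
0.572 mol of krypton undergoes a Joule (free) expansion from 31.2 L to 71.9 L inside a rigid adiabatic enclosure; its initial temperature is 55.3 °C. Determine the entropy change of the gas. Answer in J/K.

For an ideal gas in free expansion Q = 0 and W = 0, so T is unchanged.
Entropy is a state function; using a reversible isothermal path, ΔS_gas = nR ln(V₂/V₁) = 0.572 × 8.314 × ln(71.9/31.2) = 3.97 J/K.

ΔS_gas = 3.97 J/K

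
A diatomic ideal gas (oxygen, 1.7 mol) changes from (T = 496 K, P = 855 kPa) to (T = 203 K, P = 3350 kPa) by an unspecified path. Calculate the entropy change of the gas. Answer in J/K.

ΔS = -63.5 J/K

ΔS = nC_p ln(T₂/T₁) − nR ln(P₂/P₁), with C_p = 7R/2 = 29.1 J mol⁻¹ K⁻¹ for a diatomic ideal gas.
ΔS = 1.7 × [29.1 × ln(203/496) − 8.314 × ln(3350/855)] = -63.5 J/K.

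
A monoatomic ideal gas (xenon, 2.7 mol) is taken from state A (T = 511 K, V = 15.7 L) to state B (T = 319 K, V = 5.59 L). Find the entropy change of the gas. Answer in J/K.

ΔS = -39 J/K

Entropy is a state function: ΔS = nC_V ln(T₂/T₁) + nR ln(V₂/V₁), with C_V = 3R/2 = 12.47 J mol⁻¹ K⁻¹ for a monoatomic ideal gas.
ΔS = 2.7 × [12.47 × ln(319/511) + 8.314 × ln(5.59/15.7)] = -39 J/K.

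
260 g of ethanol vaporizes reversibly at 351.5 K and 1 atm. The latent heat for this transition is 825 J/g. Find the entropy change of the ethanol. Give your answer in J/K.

Heat absorbed by the substance: Q = mL = 260 × 825 = 214500 J.
At constant T, ΔS = Q_rev/T = 214500 / 351.5 = 610 J/K.

ΔS = 610 J/K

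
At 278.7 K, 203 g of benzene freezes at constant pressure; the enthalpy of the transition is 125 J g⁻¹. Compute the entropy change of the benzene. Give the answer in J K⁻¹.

Heat released by the substance: Q = −mL = −203 × 125 = −25375 J.
At constant T, ΔS = Q_rev/T = −25375 / 278.7 = -91 J/K.

ΔS = -91 J/K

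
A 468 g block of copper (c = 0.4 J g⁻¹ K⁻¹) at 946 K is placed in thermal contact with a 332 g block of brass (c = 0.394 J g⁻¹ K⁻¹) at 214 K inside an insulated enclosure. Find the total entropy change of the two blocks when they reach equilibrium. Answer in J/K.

ΔS_total = 72.6 J/K

Energy balance: T_f = (m₁c₁T₁ + m₂c₂T₂)/(m₁c₁ + m₂c₂) = 644.9 K.
ΔS₁ = m₁c₁ ln(T_f/T₁) = 187.2 × ln(644.9/946) = -71.72 J/K.
ΔS₂ = m₂c₂ ln(T_f/T₂) = 130.808 × ln(644.9/214) = 144.3 J/K.
ΔS_total = -71.72 + 144.3 = 72.6 J/K.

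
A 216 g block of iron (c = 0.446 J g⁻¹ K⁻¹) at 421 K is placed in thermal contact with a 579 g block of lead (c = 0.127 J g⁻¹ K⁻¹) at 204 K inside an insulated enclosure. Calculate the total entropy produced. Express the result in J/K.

Energy balance: T_f = (m₁c₁T₁ + m₂c₂T₂)/(m₁c₁ + m₂c₂) = 327.06 K.
ΔS₁ = m₁c₁ ln(T_f/T₁) = 96.336 × ln(327.06/421) = -24.32 J/K.
ΔS₂ = m₂c₂ ln(T_f/T₂) = 73.533 × ln(327.06/204) = 34.71 J/K.
ΔS_total = -24.32 + 34.71 = 10.4 J/K.

ΔS_total = 10.4 J/K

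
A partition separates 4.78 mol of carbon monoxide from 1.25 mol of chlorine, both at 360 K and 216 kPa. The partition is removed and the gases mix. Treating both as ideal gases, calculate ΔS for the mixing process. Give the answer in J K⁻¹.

Mole fractions: x_A = 4.78/6.03 = 0.793, x_B = 0.207.
ΔS_mix = −R(n_A ln x_A + n_B ln x_B) = −8.314 × (4.78 ln 0.793 + 1.25 ln 0.207) = 25.6 J/K.

ΔS_mix = 25.6 J/K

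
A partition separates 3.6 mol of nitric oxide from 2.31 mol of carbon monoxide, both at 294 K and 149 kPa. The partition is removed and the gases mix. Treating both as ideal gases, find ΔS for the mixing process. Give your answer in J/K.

Mole fractions: x_A = 3.6/5.91 = 0.609, x_B = 0.391.
ΔS_mix = −R(n_A ln x_A + n_B ln x_B) = −8.314 × (3.6 ln 0.609 + 2.31 ln 0.391) = 32.9 J/K.

ΔS_mix = 32.9 J/K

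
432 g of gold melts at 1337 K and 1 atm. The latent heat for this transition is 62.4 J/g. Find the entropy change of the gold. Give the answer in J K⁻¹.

Heat absorbed by the substance: Q = mL = 432 × 62.4 = 26956.8 J.
At constant T, ΔS = Q_rev/T = 26956.8 / 1337 = 20.2 J/K.

ΔS = 20.2 J/K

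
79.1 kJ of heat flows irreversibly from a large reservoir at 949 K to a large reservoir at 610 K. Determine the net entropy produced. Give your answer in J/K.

ΔS_total = 46.3 J/K

ΔS_hot = −Q/T_H = −79100/949 = -83.35 J/K and ΔS_cold = +Q/T_C = 79100/610 = 129.7 J/K.
ΔS_total = -83.35 + 129.7 = 46.3 J/K, positive as the second law requires.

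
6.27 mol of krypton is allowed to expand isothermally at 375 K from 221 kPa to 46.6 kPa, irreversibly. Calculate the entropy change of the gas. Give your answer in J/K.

ΔS_gas = 81.1 J/K

Entropy is a state function, so ΔS_gas depends only on the end states.
For an isothermal ideal gas ΔS_gas = nR ln(P₁/P₂) = 6.27 × 8.314 × ln(221/46.6) = 81.1 J/K.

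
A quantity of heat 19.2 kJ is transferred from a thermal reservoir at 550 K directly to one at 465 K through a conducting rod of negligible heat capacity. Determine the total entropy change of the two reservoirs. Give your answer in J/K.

ΔS_hot = −Q/T_H = −19200/550 = -34.91 J/K and ΔS_cold = +Q/T_C = 19200/465 = 41.29 J/K.
ΔS_total = -34.91 + 41.29 = 6.38 J/K, positive as the second law requires.

ΔS_total = 6.38 J/K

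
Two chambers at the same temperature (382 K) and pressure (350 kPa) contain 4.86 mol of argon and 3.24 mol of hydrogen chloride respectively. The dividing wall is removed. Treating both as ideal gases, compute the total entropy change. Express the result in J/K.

Mole fractions: x_A = 4.86/8.1 = 0.6, x_B = 0.4.
ΔS_mix = −R(n_A ln x_A + n_B ln x_B) = −8.314 × (4.86 ln 0.6 + 3.24 ln 0.4) = 45.3 J/K.

ΔS_mix = 45.3 J/K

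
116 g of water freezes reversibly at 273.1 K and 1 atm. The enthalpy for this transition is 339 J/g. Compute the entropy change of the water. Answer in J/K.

Heat released by the substance: Q = −mL = −116 × 339 = −39324 J.
At constant T, ΔS = Q_rev/T = −39324 / 273.1 = -144 J/K.

ΔS = -144 J/K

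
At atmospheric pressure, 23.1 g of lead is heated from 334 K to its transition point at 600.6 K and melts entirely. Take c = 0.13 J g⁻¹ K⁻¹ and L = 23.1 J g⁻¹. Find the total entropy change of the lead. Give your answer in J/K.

ΔS = 2.65 J/K

Warming step: ΔS₁ = m c ln(T_tr/T_i) = 23.1 × 0.13 × ln(600.6/334) = 1.762 J/K.
Phase change: ΔS₂ = +mL/T_tr = 23.1 × 23.1 / 600.6 = 0.8885 J/K.
ΔS_total = (1.762) + (0.8885) = 2.65 J/K.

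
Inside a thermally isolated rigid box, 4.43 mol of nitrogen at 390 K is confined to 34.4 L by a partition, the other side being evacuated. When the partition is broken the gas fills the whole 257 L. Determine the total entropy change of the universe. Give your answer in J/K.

ΔS_universe = 74.1 J/K

No heat is exchanged and no work is done, so the ideal-gas temperature stays constant.
Entropy is a state function; using a reversible isothermal path, ΔS_gas = nR ln(V₂/V₁) = 4.43 × 8.314 × ln(257/34.4) = 74.1 J/K.
The insulated surroundings exchange no heat, so ΔS_surr = 0 and ΔS_universe = ΔS_gas.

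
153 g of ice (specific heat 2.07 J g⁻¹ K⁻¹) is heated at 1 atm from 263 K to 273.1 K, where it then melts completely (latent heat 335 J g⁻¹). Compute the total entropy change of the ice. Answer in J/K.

Warming step: ΔS₁ = m c ln(T_tr/T_i) = 153 × 2.07 × ln(273.1/263) = 11.93 J/K.
Phase change: ΔS₂ = +mL/T_tr = 153 × 335 / 273.1 = 187.7 J/K.
ΔS_total = (11.93) + (187.7) = 200 J/K.

ΔS = 200 J/K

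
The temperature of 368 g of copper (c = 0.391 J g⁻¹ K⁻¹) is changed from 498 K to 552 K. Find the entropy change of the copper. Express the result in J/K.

ΔS = ∫dQ_rev/T = m c ln(T₂/T₁) = 368 × 0.391 × ln(552/498) = 14.8 J/K.

ΔS = 14.8 J/K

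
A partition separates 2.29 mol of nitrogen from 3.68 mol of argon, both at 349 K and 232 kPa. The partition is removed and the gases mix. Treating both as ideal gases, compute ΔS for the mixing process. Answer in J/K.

Mole fractions: x_A = 2.29/5.97 = 0.384, x_B = 0.616.
ΔS_mix = −R(n_A ln x_A + n_B ln x_B) = −8.314 × (2.29 ln 0.384 + 3.68 ln 0.616) = 33 J/K.

ΔS_mix = 33 J/K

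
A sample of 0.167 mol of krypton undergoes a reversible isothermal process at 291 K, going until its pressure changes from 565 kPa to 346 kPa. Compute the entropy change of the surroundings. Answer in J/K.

For an isothermal ideal gas ΔS_gas = nR ln(P₁/P₂) = 0.167 × 8.314 × ln(565/346) = 0.681 J/K.
The process is reversible, so ΔS_surr = −ΔS_gas = -0.681 J/K and ΔS_universe = 0.

ΔS_surr = -0.681 J/K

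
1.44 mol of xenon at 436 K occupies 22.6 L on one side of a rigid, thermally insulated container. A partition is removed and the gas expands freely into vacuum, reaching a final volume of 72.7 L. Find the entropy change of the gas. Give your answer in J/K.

ΔS_gas = 14 J/K

No heat is exchanged and no work is done, so the ideal-gas temperature stays constant.
Entropy is a state function; using a reversible isothermal path, ΔS_gas = nR ln(V₂/V₁) = 1.44 × 8.314 × ln(72.7/22.6) = 14 J/K.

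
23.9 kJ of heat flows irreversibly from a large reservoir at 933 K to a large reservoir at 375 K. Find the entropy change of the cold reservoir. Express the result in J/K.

The cold reservoir gains heat Q, so ΔS_cold = +Q/T_C = 23900/375 = 63.7 J/K.

ΔS_cold = 63.7 J/K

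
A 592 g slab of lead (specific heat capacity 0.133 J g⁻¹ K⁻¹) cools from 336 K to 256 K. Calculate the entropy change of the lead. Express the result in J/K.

ΔS = -21.4 J/K

ΔS = ∫dQ_rev/T = m c ln(T₂/T₁) = 592 × 0.133 × ln(256/336) = -21.4 J/K.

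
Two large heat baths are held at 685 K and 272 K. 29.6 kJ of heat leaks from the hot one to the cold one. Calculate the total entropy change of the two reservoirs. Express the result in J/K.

ΔS_total = 65.6 J/K

ΔS_hot = −Q/T_H = −29600/685 = -43.21 J/K and ΔS_cold = +Q/T_C = 29600/272 = 108.8 J/K.
ΔS_total = -43.21 + 108.8 = 65.6 J/K, positive as the second law requires.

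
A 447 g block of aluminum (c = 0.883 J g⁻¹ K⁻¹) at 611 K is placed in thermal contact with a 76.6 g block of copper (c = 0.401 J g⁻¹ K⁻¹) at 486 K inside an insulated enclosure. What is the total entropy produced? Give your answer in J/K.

Energy balance: T_f = (m₁c₁T₁ + m₂c₂T₂)/(m₁c₁ + m₂c₂) = 601.97 K.
ΔS₁ = m₁c₁ ln(T_f/T₁) = 394.701 × ln(601.97/611) = -5.874 J/K.
ΔS₂ = m₂c₂ ln(T_f/T₂) = 30.7166 × ln(601.97/486) = 6.574 J/K.
ΔS_total = -5.874 + 6.574 = 0.7 J/K.

ΔS_total = 0.7 J/K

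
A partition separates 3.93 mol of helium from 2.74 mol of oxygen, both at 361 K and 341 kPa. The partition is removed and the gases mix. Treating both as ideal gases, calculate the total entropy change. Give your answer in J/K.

Mole fractions: x_A = 3.93/6.67 = 0.589, x_B = 0.411.
ΔS_mix = −R(n_A ln x_A + n_B ln x_B) = −8.314 × (3.93 ln 0.589 + 2.74 ln 0.411) = 37.6 J/K.

ΔS_mix = 37.6 J/K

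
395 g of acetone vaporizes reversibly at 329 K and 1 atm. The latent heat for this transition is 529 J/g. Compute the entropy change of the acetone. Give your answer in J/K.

ΔS = 635 J/K

Heat absorbed by the substance: Q = mL = 395 × 529 = 208955 J.
At constant T, ΔS = Q_rev/T = 208955 / 329 = 635 J/K.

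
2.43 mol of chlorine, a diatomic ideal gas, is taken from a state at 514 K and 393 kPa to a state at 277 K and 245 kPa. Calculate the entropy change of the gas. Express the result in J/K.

ΔS = nC_p ln(T₂/T₁) − nR ln(P₂/P₁), with C_p = 7R/2 = 29.1 J mol⁻¹ K⁻¹ for a diatomic ideal gas.
ΔS = 2.43 × [29.1 × ln(277/514) − 8.314 × ln(245/393)] = -34.2 J/K.

ΔS = -34.2 J/K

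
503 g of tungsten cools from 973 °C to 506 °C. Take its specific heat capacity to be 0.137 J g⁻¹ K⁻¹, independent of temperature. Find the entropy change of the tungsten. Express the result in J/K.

ΔS = -32.4 J/K

In kelvin: T₁ = 1246.15 K, T₂ = 779.15 K. ΔS = ∫dQ_rev/T = m c ln(T₂/T₁) = 503 × 0.137 × ln(779.15/1246.15) = -32.4 J/K.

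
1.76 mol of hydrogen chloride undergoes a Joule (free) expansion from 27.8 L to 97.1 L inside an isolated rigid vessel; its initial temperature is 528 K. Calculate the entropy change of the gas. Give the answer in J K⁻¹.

ΔS_gas = 18.3 J/K

For an ideal gas in free expansion Q = 0 and W = 0, so T is unchanged.
Entropy is a state function; using a reversible isothermal path, ΔS_gas = nR ln(V₂/V₁) = 1.76 × 8.314 × ln(97.1/27.8) = 18.3 J/K.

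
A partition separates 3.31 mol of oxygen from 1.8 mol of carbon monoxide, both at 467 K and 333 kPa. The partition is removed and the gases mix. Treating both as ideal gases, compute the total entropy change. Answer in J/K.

ΔS_mix = 27.6 J/K

Mole fractions: x_A = 3.31/5.11 = 0.648, x_B = 0.352.
ΔS_mix = −R(n_A ln x_A + n_B ln x_B) = −8.314 × (3.31 ln 0.648 + 1.8 ln 0.352) = 27.6 J/K.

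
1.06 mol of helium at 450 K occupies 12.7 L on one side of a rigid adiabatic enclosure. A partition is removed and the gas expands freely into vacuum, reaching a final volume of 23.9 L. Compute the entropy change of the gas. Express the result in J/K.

ΔS_gas = 5.57 J/K

For an ideal gas in free expansion Q = 0 and W = 0, so T is unchanged.
Entropy is a state function; using a reversible isothermal path, ΔS_gas = nR ln(V₂/V₁) = 1.06 × 8.314 × ln(23.9/12.7) = 5.57 J/K.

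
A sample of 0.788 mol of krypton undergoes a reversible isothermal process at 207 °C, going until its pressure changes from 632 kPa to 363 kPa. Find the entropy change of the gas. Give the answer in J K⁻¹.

For an isothermal ideal gas ΔS_gas = nR ln(P₁/P₂) = 0.788 × 8.314 × ln(632/363) = 3.63 J/K.

ΔS_gas = 3.63 J/K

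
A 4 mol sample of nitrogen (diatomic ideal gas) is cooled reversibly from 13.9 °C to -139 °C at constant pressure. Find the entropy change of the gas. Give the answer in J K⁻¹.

ΔS = -88.5 J/K

In kelvin: T₁ = 287.05 K, T₂ = 134.15 K. At constant pressure, ΔS = nC_p ln(T₂/T₁) with C_p = 7R/2 = 29.1 J mol⁻¹ K⁻¹.
ΔS = 4 × 29.1 × ln(134.15/287.05) = -88.5 J/K.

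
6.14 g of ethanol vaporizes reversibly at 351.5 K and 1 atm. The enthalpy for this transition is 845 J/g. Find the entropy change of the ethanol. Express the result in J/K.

Heat absorbed by the substance: Q = mL = 6.14 × 845 = 5188.3 J.
At constant T, ΔS = Q_rev/T = 5188.3 / 351.5 = 14.8 J/K.

ΔS = 14.8 J/K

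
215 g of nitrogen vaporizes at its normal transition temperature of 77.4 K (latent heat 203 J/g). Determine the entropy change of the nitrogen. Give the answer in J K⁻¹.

Heat absorbed by the substance: Q = mL = 215 × 203 = 43645 J.
At constant T, ΔS = Q_rev/T = 43645 / 77.4 = 564 J/K.

ΔS = 564 J/K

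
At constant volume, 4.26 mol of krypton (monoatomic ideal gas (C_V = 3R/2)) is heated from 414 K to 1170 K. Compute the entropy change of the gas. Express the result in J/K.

ΔS = 55.2 J/K

At constant volume, ΔS = nC_V ln(T₂/T₁) with C_V = 3R/2 = 12.47 J mol⁻¹ K⁻¹.
ΔS = 4.26 × 12.47 × ln(1170/414) = 55.2 J/K.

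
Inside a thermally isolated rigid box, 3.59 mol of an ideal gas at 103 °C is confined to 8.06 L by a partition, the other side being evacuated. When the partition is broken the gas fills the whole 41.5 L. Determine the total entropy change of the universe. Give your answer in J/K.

No heat is exchanged and no work is done, so the ideal-gas temperature stays constant.
Entropy is a state function; using a reversible isothermal path, ΔS_gas = nR ln(V₂/V₁) = 3.59 × 8.314 × ln(41.5/8.06) = 48.9 J/K.
The insulated surroundings exchange no heat, so ΔS_surr = 0 and ΔS_universe = ΔS_gas.

ΔS_universe = 48.9 J/K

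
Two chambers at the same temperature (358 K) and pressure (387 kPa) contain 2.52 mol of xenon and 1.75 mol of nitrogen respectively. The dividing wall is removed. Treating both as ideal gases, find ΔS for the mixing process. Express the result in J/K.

Mole fractions: x_A = 2.52/4.27 = 0.59, x_B = 0.41.
ΔS_mix = −R(n_A ln x_A + n_B ln x_B) = −8.314 × (2.52 ln 0.59 + 1.75 ln 0.41) = 24 J/K.

ΔS_mix = 24 J/K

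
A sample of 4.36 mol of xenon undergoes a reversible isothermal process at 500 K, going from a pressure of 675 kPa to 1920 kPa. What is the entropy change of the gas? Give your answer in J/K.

ΔS_gas = -37.9 J/K

For an isothermal ideal gas ΔS_gas = nR ln(P₁/P₂) = 4.36 × 8.314 × ln(675/1920) = -37.9 J/K.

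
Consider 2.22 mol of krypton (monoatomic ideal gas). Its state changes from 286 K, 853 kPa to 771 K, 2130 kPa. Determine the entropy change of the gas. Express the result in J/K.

ΔS = 28.9 J/K

ΔS = nC_p ln(T₂/T₁) − nR ln(P₂/P₁), with C_p = 5R/2 = 20.79 J mol⁻¹ K⁻¹ for a monoatomic ideal gas.
ΔS = 2.22 × [20.79 × ln(771/286) − 8.314 × ln(2130/853)] = 28.9 J/K.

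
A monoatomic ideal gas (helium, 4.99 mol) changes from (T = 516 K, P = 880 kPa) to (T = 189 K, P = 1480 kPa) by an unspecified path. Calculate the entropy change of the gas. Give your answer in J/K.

ΔS = nC_p ln(T₂/T₁) − nR ln(P₂/P₁), with C_p = 5R/2 = 20.79 J mol⁻¹ K⁻¹ for a monoatomic ideal gas.
ΔS = 4.99 × [20.79 × ln(189/516) − 8.314 × ln(1480/880)] = -126 J/K.

ΔS = -126 J/K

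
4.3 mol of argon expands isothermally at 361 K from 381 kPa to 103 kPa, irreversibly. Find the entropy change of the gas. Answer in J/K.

ΔS_gas = 46.8 J/K

Entropy is a state function, so ΔS_gas depends only on the end states.
For an isothermal ideal gas ΔS_gas = nR ln(P₁/P₂) = 4.3 × 8.314 × ln(381/103) = 46.8 J/K.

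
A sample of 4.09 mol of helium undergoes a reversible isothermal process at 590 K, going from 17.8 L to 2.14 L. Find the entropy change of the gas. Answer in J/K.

ΔS_gas = -72 J/K

For an isothermal ideal gas ΔS_gas = nR ln(V₂/V₁) = 4.09 × 8.314 × ln(2.14/17.8) = -72 J/K.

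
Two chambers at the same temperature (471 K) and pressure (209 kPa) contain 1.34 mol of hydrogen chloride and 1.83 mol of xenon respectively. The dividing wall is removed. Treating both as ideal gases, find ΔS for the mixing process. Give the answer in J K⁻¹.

ΔS_mix = 18 J/K

Mole fractions: x_A = 1.34/3.17 = 0.423, x_B = 0.577.
ΔS_mix = −R(n_A ln x_A + n_B ln x_B) = −8.314 × (1.34 ln 0.423 + 1.83 ln 0.577) = 18 J/K.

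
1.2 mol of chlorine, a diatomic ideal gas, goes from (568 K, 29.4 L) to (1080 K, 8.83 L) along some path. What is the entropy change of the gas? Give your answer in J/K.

ΔS = 4.03 J/K

Entropy is a state function: ΔS = nC_V ln(T₂/T₁) + nR ln(V₂/V₁), with C_V = 5R/2 = 20.79 J mol⁻¹ K⁻¹ for a diatomic ideal gas.
ΔS = 1.2 × [20.79 × ln(1080/568) + 8.314 × ln(8.83/29.4)] = 4.03 J/K.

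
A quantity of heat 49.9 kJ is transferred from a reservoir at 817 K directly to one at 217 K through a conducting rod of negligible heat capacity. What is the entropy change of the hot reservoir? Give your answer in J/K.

The hot reservoir loses heat Q, so ΔS_hot = −Q/T_H = −49900/817 = -61.1 J/K.

ΔS_hot = -61.1 J/K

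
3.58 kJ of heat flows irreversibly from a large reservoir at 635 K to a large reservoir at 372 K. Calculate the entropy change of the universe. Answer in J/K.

ΔS_total = 3.99 J/K

ΔS_hot = −Q/T_H = −3580/635 = -5.638 J/K and ΔS_cold = +Q/T_C = 3580/372 = 9.624 J/K.
ΔS_total = -5.638 + 9.624 = 3.99 J/K, positive as the second law requires.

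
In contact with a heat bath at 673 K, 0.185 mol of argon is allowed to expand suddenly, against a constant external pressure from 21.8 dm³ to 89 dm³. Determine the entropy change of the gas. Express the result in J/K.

Entropy is a state function, so ΔS_gas depends only on the end states.
For an isothermal ideal gas ΔS_gas = nR ln(V₂/V₁) = 0.185 × 8.314 × ln(89/21.8) = 2.16 J/K.

ΔS_gas = 2.16 J/K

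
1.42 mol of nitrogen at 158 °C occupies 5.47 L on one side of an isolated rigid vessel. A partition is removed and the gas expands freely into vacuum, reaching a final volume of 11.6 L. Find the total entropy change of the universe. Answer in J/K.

No heat is exchanged and no work is done, so the ideal-gas temperature stays constant.
Entropy is a state function; using a reversible isothermal path, ΔS_gas = nR ln(V₂/V₁) = 1.42 × 8.314 × ln(11.6/5.47) = 8.87 J/K.
The insulated surroundings exchange no heat, so ΔS_surr = 0 and ΔS_universe = ΔS_gas.

ΔS_universe = 8.87 J/K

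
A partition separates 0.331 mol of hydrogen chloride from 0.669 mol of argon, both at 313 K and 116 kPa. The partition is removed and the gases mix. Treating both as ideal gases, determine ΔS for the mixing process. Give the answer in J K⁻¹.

ΔS_mix = 5.28 J/K

Mole fractions: x_A = 0.331/1 = 0.331, x_B = 0.669.
ΔS_mix = −R(n_A ln x_A + n_B ln x_B) = −8.314 × (0.331 ln 0.331 + 0.669 ln 0.669) = 5.28 J/K.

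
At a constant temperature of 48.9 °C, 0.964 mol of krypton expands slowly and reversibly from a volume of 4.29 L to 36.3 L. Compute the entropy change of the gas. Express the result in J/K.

For an isothermal ideal gas ΔS_gas = nR ln(V₂/V₁) = 0.964 × 8.314 × ln(36.3/4.29) = 17.1 J/K.

ΔS_gas = 17.1 J/K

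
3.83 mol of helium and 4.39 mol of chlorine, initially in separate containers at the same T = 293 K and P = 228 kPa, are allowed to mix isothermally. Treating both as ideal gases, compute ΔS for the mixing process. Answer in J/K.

Mole fractions: x_A = 3.83/8.22 = 0.466, x_B = 0.534.
ΔS_mix = −R(n_A ln x_A + n_B ln x_B) = −8.314 × (3.83 ln 0.466 + 4.39 ln 0.534) = 47.2 J/K.

ΔS_mix = 47.2 J/K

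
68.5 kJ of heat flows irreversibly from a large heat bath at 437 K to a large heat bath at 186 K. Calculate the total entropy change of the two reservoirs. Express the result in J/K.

ΔS_total = 212 J/K

ΔS_hot = −Q/T_H = −68500/437 = -156.8 J/K and ΔS_cold = +Q/T_C = 68500/186 = 368.3 J/K.
ΔS_total = -156.8 + 368.3 = 212 J/K, positive as the second law requires.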